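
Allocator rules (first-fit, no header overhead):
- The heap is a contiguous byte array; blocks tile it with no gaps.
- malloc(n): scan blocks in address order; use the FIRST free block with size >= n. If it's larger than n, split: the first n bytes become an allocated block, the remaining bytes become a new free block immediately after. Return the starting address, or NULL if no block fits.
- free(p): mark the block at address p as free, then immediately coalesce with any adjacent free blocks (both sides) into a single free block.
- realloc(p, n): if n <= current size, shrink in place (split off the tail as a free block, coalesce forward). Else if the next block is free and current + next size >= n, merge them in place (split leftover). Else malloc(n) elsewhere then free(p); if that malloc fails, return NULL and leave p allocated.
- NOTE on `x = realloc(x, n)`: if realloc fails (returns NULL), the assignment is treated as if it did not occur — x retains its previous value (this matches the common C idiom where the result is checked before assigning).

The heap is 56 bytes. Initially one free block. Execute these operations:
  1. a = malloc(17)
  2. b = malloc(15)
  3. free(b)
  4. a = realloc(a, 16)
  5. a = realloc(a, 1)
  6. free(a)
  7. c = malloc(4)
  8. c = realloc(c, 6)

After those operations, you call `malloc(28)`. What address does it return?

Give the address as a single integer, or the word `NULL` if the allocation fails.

Op 1: a = malloc(17) -> a = 0; heap: [0-16 ALLOC][17-55 FREE]
Op 2: b = malloc(15) -> b = 17; heap: [0-16 ALLOC][17-31 ALLOC][32-55 FREE]
Op 3: free(b) -> (freed b); heap: [0-16 ALLOC][17-55 FREE]
Op 4: a = realloc(a, 16) -> a = 0; heap: [0-15 ALLOC][16-55 FREE]
Op 5: a = realloc(a, 1) -> a = 0; heap: [0-0 ALLOC][1-55 FREE]
Op 6: free(a) -> (freed a); heap: [0-55 FREE]
Op 7: c = malloc(4) -> c = 0; heap: [0-3 ALLOC][4-55 FREE]
Op 8: c = realloc(c, 6) -> c = 0; heap: [0-5 ALLOC][6-55 FREE]
malloc(28): first-fit scan over [0-5 ALLOC][6-55 FREE] -> 6

Answer: 6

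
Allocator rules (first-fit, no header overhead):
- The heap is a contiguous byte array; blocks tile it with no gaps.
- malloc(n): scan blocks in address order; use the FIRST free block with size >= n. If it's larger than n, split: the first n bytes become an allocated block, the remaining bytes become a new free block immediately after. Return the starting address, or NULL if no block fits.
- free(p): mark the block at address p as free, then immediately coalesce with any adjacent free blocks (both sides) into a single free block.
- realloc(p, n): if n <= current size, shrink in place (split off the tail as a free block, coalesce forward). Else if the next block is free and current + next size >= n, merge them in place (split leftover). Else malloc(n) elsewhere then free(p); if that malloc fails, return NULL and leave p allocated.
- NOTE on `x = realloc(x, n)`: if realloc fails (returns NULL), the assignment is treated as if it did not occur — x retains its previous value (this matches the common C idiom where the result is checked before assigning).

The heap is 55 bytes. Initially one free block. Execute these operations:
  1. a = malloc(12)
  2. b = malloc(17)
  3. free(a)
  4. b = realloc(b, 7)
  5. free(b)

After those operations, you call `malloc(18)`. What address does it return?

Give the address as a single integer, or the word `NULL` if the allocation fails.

Op 1: a = malloc(12) -> a = 0; heap: [0-11 ALLOC][12-54 FREE]
Op 2: b = malloc(17) -> b = 12; heap: [0-11 ALLOC][12-28 ALLOC][29-54 FREE]
Op 3: free(a) -> (freed a); heap: [0-11 FREE][12-28 ALLOC][29-54 FREE]
Op 4: b = realloc(b, 7) -> b = 12; heap: [0-11 FREE][12-18 ALLOC][19-54 FREE]
Op 5: free(b) -> (freed b); heap: [0-54 FREE]
malloc(18): first-fit scan over [0-54 FREE] -> 0

Answer: 0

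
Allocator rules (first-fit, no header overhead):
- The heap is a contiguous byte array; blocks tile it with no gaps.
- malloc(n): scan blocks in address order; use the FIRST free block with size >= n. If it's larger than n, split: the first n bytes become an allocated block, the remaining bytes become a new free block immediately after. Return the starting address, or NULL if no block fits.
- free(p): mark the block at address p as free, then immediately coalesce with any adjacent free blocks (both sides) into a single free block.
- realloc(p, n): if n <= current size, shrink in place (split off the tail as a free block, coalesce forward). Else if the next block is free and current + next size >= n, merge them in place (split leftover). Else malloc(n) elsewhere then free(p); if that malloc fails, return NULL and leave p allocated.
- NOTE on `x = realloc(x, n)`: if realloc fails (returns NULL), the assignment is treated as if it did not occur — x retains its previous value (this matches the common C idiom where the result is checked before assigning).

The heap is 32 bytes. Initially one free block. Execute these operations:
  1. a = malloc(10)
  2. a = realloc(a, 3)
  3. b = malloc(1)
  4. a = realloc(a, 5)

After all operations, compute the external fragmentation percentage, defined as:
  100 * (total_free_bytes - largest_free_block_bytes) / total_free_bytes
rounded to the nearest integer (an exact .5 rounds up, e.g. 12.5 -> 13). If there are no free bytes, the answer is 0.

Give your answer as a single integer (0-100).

Op 1: a = malloc(10) -> a = 0; heap: [0-9 ALLOC][10-31 FREE]
Op 2: a = realloc(a, 3) -> a = 0; heap: [0-2 ALLOC][3-31 FREE]
Op 3: b = malloc(1) -> b = 3; heap: [0-2 ALLOC][3-3 ALLOC][4-31 FREE]
Op 4: a = realloc(a, 5) -> a = 4; heap: [0-2 FREE][3-3 ALLOC][4-8 ALLOC][9-31 FREE]
Free blocks: [3 23] total_free=26 largest=23 -> 100*(26-23)/26 = 300/26 ≈ 11.538 -> rounds to 12

Answer: 12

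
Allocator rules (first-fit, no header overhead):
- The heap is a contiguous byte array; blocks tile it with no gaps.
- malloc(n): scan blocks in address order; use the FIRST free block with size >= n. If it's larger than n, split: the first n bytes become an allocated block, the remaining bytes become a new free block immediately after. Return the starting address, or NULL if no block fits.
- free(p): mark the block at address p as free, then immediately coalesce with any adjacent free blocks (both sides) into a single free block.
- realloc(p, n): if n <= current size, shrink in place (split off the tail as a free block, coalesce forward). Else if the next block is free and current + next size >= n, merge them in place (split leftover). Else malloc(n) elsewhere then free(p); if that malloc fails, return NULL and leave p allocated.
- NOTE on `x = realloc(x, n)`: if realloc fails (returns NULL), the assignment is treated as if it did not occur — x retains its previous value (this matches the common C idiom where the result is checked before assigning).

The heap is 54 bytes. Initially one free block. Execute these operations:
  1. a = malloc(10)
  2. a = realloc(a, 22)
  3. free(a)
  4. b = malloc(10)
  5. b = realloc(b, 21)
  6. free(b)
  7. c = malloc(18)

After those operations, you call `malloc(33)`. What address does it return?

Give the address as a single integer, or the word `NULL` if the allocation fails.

Op 1: a = malloc(10) -> a = 0; heap: [0-9 ALLOC][10-53 FREE]
Op 2: a = realloc(a, 22) -> a = 0; heap: [0-21 ALLOC][22-53 FREE]
Op 3: free(a) -> (freed a); heap: [0-53 FREE]
Op 4: b = malloc(10) -> b = 0; heap: [0-9 ALLOC][10-53 FREE]
Op 5: b = realloc(b, 21) -> b = 0; heap: [0-20 ALLOC][21-53 FREE]
Op 6: free(b) -> (freed b); heap: [0-53 FREE]
Op 7: c = malloc(18) -> c = 0; heap: [0-17 ALLOC][18-53 FREE]
malloc(33): first-fit scan over [0-17 ALLOC][18-53 FREE] -> 18

Answer: 18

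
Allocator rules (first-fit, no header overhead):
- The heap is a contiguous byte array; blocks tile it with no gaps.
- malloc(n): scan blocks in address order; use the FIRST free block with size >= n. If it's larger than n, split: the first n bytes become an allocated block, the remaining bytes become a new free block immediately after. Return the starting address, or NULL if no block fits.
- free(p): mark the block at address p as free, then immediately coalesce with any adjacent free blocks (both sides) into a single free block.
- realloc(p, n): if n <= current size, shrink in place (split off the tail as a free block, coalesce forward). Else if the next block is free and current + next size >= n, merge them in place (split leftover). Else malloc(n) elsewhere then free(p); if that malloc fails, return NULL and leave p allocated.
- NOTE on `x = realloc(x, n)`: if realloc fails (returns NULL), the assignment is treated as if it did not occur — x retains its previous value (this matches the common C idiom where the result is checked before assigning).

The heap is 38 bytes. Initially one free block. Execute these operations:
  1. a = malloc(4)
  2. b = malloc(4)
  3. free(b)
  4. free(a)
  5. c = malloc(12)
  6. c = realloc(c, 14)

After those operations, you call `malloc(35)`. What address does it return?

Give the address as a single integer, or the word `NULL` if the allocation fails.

Answer: NULL

Derivation:
Op 1: a = malloc(4) -> a = 0; heap: [0-3 ALLOC][4-37 FREE]
Op 2: b = malloc(4) -> b = 4; heap: [0-3 ALLOC][4-7 ALLOC][8-37 FREE]
Op 3: free(b) -> (freed b); heap: [0-3 ALLOC][4-37 FREE]
Op 4: free(a) -> (freed a); heap: [0-37 FREE]
Op 5: c = malloc(12) -> c = 0; heap: [0-11 ALLOC][12-37 FREE]
Op 6: c = realloc(c, 14) -> c = 0; heap: [0-13 ALLOC][14-37 FREE]
malloc(35): first-fit scan over [0-13 ALLOC][14-37 FREE] -> NULL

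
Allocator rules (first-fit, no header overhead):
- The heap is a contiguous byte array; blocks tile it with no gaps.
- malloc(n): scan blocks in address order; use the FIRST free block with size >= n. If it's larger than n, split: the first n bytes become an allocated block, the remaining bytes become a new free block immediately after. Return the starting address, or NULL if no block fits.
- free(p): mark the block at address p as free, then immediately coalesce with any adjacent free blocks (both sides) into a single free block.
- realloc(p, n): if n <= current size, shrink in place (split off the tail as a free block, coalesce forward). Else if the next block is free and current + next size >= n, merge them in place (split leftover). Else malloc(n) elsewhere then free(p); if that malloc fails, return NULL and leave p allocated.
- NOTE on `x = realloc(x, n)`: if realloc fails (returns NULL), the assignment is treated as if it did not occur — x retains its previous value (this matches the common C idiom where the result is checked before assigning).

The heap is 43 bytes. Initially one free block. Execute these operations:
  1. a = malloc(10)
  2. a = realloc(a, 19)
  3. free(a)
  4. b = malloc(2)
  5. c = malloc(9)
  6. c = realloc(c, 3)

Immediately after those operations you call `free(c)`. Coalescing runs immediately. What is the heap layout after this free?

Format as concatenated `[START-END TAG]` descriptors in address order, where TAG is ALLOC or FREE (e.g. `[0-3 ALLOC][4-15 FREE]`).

Answer: [0-1 ALLOC][2-42 FREE]

Derivation:
Op 1: a = malloc(10) -> a = 0; heap: [0-9 ALLOC][10-42 FREE]
Op 2: a = realloc(a, 19) -> a = 0; heap: [0-18 ALLOC][19-42 FREE]
Op 3: free(a) -> (freed a); heap: [0-42 FREE]
Op 4: b = malloc(2) -> b = 0; heap: [0-1 ALLOC][2-42 FREE]
Op 5: c = malloc(9) -> c = 2; heap: [0-1 ALLOC][2-10 ALLOC][11-42 FREE]
Op 6: c = realloc(c, 3) -> c = 2; heap: [0-1 ALLOC][2-4 ALLOC][5-42 FREE]
free(c): c = 2 -> block [2-4 ALLOC]; mark free, coalesce with adjacent free neighbors -> [0-1 ALLOC][2-42 FREE]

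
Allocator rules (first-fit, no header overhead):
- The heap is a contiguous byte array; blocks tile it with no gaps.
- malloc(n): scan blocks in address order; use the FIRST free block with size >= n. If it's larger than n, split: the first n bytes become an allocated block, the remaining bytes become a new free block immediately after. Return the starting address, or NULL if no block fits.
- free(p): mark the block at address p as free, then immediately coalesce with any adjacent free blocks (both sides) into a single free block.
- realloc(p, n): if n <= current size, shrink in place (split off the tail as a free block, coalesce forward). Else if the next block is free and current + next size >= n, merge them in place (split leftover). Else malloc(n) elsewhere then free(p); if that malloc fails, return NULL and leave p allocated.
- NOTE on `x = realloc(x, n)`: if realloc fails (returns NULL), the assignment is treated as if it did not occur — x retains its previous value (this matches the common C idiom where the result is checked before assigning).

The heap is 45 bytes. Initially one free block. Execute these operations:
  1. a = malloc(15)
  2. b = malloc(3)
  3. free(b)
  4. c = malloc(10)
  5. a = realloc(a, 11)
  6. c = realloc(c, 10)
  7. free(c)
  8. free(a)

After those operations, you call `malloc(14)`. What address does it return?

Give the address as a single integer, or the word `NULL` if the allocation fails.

Answer: 0

Derivation:
Op 1: a = malloc(15) -> a = 0; heap: [0-14 ALLOC][15-44 FREE]
Op 2: b = malloc(3) -> b = 15; heap: [0-14 ALLOC][15-17 ALLOC][18-44 FREE]
Op 3: free(b) -> (freed b); heap: [0-14 ALLOC][15-44 FREE]
Op 4: c = malloc(10) -> c = 15; heap: [0-14 ALLOC][15-24 ALLOC][25-44 FREE]
Op 5: a = realloc(a, 11) -> a = 0; heap: [0-10 ALLOC][11-14 FREE][15-24 ALLOC][25-44 FREE]
Op 6: c = realloc(c, 10) -> c = 15; heap: [0-10 ALLOC][11-14 FREE][15-24 ALLOC][25-44 FREE]
Op 7: free(c) -> (freed c); heap: [0-10 ALLOC][11-44 FREE]
Op 8: free(a) -> (freed a); heap: [0-44 FREE]
malloc(14): first-fit scan over [0-44 FREE] -> 0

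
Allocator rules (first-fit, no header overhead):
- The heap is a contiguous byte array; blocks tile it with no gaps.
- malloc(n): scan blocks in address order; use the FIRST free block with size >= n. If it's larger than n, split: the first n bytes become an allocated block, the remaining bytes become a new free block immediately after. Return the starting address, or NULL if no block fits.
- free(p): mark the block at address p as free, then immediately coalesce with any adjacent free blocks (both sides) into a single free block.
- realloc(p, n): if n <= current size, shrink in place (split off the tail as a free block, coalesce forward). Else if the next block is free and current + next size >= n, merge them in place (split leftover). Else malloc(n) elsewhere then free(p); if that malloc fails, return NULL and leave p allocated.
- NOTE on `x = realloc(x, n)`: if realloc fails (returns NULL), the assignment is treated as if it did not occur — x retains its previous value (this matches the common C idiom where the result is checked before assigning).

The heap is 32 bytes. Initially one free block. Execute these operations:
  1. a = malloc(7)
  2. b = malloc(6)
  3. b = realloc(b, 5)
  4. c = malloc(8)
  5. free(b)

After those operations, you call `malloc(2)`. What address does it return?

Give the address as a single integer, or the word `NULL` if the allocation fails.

Op 1: a = malloc(7) -> a = 0; heap: [0-6 ALLOC][7-31 FREE]
Op 2: b = malloc(6) -> b = 7; heap: [0-6 ALLOC][7-12 ALLOC][13-31 FREE]
Op 3: b = realloc(b, 5) -> b = 7; heap: [0-6 ALLOC][7-11 ALLOC][12-31 FREE]
Op 4: c = malloc(8) -> c = 12; heap: [0-6 ALLOC][7-11 ALLOC][12-19 ALLOC][20-31 FREE]
Op 5: free(b) -> (freed b); heap: [0-6 ALLOC][7-11 FREE][12-19 ALLOC][20-31 FREE]
malloc(2): first-fit scan over [0-6 ALLOC][7-11 FREE][12-19 ALLOC][20-31 FREE] -> 7

Answer: 7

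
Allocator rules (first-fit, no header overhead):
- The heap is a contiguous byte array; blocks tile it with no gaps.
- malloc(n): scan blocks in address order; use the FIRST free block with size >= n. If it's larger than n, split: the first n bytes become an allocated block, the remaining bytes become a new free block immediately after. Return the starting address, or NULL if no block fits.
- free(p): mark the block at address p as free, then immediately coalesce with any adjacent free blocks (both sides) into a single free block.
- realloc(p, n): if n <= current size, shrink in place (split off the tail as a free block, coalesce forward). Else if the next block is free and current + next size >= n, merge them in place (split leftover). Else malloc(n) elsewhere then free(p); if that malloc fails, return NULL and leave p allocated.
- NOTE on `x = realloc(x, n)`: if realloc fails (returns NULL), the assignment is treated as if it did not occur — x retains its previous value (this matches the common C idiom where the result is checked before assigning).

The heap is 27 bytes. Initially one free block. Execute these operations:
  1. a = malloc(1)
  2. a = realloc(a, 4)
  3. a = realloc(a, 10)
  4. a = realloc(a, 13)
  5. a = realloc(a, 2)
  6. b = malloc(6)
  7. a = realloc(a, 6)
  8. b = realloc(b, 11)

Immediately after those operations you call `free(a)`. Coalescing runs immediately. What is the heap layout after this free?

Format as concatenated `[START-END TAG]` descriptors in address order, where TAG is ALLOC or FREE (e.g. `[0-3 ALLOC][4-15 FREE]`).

Answer: [0-13 FREE][14-24 ALLOC][25-26 FREE]

Derivation:
Op 1: a = malloc(1) -> a = 0; heap: [0-0 ALLOC][1-26 FREE]
Op 2: a = realloc(a, 4) -> a = 0; heap: [0-3 ALLOC][4-26 FREE]
Op 3: a = realloc(a, 10) -> a = 0; heap: [0-9 ALLOC][10-26 FREE]
Op 4: a = realloc(a, 13) -> a = 0; heap: [0-12 ALLOC][13-26 FREE]
Op 5: a = realloc(a, 2) -> a = 0; heap: [0-1 ALLOC][2-26 FREE]
Op 6: b = malloc(6) -> b = 2; heap: [0-1 ALLOC][2-7 ALLOC][8-26 FREE]
Op 7: a = realloc(a, 6) -> a = 8; heap: [0-1 FREE][2-7 ALLOC][8-13 ALLOC][14-26 FREE]
Op 8: b = realloc(b, 11) -> b = 14; heap: [0-7 FREE][8-13 ALLOC][14-24 ALLOC][25-26 FREE]
free(a): a = 8 -> block [8-13 ALLOC]; mark free, coalesce with adjacent free neighbors -> [0-13 FREE][14-24 ALLOC][25-26 FREE]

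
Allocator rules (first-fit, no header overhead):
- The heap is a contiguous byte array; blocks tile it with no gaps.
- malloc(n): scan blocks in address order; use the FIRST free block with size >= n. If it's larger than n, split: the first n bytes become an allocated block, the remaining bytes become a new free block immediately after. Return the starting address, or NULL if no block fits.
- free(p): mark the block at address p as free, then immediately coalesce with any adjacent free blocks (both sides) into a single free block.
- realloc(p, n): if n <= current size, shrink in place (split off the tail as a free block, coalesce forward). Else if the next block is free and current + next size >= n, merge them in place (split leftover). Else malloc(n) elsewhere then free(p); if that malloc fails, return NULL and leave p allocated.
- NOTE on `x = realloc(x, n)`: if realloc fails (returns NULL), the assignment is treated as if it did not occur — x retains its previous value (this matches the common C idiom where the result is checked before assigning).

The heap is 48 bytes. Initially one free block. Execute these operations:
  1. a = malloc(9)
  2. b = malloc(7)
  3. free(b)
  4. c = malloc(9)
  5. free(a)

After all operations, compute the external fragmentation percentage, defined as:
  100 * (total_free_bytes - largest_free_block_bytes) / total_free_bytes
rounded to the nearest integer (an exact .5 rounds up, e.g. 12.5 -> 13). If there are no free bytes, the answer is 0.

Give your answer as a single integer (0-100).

Answer: 23

Derivation:
Op 1: a = malloc(9) -> a = 0; heap: [0-8 ALLOC][9-47 FREE]
Op 2: b = malloc(7) -> b = 9; heap: [0-8 ALLOC][9-15 ALLOC][16-47 FREE]
Op 3: free(b) -> (freed b); heap: [0-8 ALLOC][9-47 FREE]
Op 4: c = malloc(9) -> c = 9; heap: [0-8 ALLOC][9-17 ALLOC][18-47 FREE]
Op 5: free(a) -> (freed a); heap: [0-8 FREE][9-17 ALLOC][18-47 FREE]
Free blocks: [9 30] total_free=39 largest=30 -> 100*(39-30)/39 = 900/39 ≈ 23.077 -> rounds to 23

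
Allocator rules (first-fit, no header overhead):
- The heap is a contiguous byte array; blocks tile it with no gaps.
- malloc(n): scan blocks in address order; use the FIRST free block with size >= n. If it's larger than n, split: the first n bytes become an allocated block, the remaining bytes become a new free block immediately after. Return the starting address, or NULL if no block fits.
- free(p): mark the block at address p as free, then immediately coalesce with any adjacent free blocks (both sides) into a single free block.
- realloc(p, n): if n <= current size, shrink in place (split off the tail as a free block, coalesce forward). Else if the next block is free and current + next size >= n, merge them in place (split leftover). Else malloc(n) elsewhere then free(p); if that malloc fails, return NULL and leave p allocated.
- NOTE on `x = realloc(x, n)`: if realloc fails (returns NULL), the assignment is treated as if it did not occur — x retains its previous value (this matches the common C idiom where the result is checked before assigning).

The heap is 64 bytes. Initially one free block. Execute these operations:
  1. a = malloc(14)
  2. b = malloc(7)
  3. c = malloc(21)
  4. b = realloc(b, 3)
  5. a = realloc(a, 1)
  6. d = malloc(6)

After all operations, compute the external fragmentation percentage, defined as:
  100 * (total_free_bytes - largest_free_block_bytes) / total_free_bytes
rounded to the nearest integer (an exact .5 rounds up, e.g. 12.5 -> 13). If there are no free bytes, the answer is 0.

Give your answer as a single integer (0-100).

Answer: 33

Derivation:
Op 1: a = malloc(14) -> a = 0; heap: [0-13 ALLOC][14-63 FREE]
Op 2: b = malloc(7) -> b = 14; heap: [0-13 ALLOC][14-20 ALLOC][21-63 FREE]
Op 3: c = malloc(21) -> c = 21; heap: [0-13 ALLOC][14-20 ALLOC][21-41 ALLOC][42-63 FREE]
Op 4: b = realloc(b, 3) -> b = 14; heap: [0-13 ALLOC][14-16 ALLOC][17-20 FREE][21-41 ALLOC][42-63 FREE]
Op 5: a = realloc(a, 1) -> a = 0; heap: [0-0 ALLOC][1-13 FREE][14-16 ALLOC][17-20 FREE][21-41 ALLOC][42-63 FREE]
Op 6: d = malloc(6) -> d = 1; heap: [0-0 ALLOC][1-6 ALLOC][7-13 FREE][14-16 ALLOC][17-20 FREE][21-41 ALLOC][42-63 FREE]
Free blocks: [7 4 22] total_free=33 largest=22 -> 100*(33-22)/33 = 1100/33 ≈ 33.333 -> rounds to 33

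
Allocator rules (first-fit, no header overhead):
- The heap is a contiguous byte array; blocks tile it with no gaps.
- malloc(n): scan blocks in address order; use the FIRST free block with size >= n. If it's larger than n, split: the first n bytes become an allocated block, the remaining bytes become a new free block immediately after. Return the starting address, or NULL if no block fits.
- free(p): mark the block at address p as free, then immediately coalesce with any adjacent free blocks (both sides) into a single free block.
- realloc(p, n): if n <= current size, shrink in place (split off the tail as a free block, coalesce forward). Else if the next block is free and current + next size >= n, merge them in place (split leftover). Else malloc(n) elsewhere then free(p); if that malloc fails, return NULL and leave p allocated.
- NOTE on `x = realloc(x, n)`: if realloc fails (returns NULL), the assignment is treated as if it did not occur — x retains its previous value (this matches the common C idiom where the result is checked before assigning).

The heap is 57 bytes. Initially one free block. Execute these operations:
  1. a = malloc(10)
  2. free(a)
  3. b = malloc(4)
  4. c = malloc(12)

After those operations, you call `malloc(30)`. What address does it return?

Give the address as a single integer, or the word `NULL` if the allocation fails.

Answer: 16

Derivation:
Op 1: a = malloc(10) -> a = 0; heap: [0-9 ALLOC][10-56 FREE]
Op 2: free(a) -> (freed a); heap: [0-56 FREE]
Op 3: b = malloc(4) -> b = 0; heap: [0-3 ALLOC][4-56 FREE]
Op 4: c = malloc(12) -> c = 4; heap: [0-3 ALLOC][4-15 ALLOC][16-56 FREE]
malloc(30): first-fit scan over [0-3 ALLOC][4-15 ALLOC][16-56 FREE] -> 16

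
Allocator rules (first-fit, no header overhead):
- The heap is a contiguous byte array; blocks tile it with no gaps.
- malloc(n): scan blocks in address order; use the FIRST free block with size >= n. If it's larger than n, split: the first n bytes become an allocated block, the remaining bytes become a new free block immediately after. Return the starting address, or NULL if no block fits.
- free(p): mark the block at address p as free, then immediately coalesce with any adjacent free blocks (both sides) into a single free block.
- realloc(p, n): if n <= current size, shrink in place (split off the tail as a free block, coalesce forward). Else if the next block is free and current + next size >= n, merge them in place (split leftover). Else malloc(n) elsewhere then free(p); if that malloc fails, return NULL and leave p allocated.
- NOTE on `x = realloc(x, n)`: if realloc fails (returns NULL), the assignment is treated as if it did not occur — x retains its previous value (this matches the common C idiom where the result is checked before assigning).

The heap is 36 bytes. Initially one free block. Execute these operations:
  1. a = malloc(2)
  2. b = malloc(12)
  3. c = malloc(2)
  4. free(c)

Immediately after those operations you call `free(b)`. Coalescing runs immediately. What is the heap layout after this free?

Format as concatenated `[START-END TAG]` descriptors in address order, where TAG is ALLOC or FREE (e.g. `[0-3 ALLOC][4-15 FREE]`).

Answer: [0-1 ALLOC][2-35 FREE]

Derivation:
Op 1: a = malloc(2) -> a = 0; heap: [0-1 ALLOC][2-35 FREE]
Op 2: b = malloc(12) -> b = 2; heap: [0-1 ALLOC][2-13 ALLOC][14-35 FREE]
Op 3: c = malloc(2) -> c = 14; heap: [0-1 ALLOC][2-13 ALLOC][14-15 ALLOC][16-35 FREE]
Op 4: free(c) -> (freed c); heap: [0-1 ALLOC][2-13 ALLOC][14-35 FREE]
free(b): b = 2 -> block [2-13 ALLOC]; mark free, coalesce with adjacent free neighbors -> [0-1 ALLOC][2-35 FREE]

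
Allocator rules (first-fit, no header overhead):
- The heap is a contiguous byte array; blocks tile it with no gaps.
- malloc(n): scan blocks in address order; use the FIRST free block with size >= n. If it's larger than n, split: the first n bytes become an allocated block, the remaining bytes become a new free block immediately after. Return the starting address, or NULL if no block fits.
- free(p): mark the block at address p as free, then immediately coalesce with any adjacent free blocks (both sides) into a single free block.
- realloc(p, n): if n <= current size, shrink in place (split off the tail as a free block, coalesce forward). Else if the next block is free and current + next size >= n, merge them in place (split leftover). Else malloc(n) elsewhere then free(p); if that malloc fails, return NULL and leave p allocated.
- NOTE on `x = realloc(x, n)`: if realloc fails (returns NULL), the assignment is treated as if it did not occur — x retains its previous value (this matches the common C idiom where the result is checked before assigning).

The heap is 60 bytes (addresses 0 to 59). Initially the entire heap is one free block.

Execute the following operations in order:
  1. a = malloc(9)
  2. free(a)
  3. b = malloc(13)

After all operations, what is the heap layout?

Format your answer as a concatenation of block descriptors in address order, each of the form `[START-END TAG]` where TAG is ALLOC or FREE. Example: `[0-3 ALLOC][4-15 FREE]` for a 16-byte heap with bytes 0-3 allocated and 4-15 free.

Op 1: a = malloc(9) -> a = 0; heap: [0-8 ALLOC][9-59 FREE]
Op 2: free(a) -> (freed a); heap: [0-59 FREE]
Op 3: b = malloc(13) -> b = 0; heap: [0-12 ALLOC][13-59 FREE]

Answer: [0-12 ALLOC][13-59 FREE]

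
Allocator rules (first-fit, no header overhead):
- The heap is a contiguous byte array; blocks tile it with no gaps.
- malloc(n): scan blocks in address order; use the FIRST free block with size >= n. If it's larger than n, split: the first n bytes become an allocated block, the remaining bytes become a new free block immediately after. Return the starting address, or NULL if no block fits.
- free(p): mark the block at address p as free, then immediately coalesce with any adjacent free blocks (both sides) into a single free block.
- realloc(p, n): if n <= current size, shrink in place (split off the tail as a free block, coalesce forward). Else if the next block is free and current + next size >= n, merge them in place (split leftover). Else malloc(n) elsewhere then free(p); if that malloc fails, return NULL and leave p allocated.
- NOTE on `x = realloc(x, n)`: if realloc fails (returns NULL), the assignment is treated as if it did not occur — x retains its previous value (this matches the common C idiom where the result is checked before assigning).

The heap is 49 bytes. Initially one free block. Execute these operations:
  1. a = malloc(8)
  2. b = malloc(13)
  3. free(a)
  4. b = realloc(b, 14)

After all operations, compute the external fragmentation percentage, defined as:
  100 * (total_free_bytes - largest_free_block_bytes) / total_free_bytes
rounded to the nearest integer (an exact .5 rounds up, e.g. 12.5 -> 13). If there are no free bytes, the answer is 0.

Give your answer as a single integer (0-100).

Answer: 23

Derivation:
Op 1: a = malloc(8) -> a = 0; heap: [0-7 ALLOC][8-48 FREE]
Op 2: b = malloc(13) -> b = 8; heap: [0-7 ALLOC][8-20 ALLOC][21-48 FREE]
Op 3: free(a) -> (freed a); heap: [0-7 FREE][8-20 ALLOC][21-48 FREE]
Op 4: b = realloc(b, 14) -> b = 8; heap: [0-7 FREE][8-21 ALLOC][22-48 FREE]
Free blocks: [8 27] total_free=35 largest=27 -> 100*(35-27)/35 = 800/35 ≈ 22.857 -> rounds to 23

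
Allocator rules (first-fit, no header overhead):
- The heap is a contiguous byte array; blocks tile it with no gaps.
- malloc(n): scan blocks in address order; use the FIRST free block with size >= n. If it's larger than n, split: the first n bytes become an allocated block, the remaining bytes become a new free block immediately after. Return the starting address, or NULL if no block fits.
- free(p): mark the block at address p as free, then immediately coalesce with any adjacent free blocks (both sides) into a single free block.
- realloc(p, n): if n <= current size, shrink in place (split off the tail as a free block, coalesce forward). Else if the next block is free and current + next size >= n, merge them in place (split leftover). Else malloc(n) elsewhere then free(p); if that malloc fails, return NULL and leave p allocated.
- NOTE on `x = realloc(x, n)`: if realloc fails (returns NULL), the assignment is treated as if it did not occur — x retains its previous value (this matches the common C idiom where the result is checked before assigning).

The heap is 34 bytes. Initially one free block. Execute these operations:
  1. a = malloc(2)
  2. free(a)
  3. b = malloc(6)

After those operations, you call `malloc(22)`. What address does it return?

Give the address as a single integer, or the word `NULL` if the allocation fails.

Answer: 6

Derivation:
Op 1: a = malloc(2) -> a = 0; heap: [0-1 ALLOC][2-33 FREE]
Op 2: free(a) -> (freed a); heap: [0-33 FREE]
Op 3: b = malloc(6) -> b = 0; heap: [0-5 ALLOC][6-33 FREE]
malloc(22): first-fit scan over [0-5 ALLOC][6-33 FREE] -> 6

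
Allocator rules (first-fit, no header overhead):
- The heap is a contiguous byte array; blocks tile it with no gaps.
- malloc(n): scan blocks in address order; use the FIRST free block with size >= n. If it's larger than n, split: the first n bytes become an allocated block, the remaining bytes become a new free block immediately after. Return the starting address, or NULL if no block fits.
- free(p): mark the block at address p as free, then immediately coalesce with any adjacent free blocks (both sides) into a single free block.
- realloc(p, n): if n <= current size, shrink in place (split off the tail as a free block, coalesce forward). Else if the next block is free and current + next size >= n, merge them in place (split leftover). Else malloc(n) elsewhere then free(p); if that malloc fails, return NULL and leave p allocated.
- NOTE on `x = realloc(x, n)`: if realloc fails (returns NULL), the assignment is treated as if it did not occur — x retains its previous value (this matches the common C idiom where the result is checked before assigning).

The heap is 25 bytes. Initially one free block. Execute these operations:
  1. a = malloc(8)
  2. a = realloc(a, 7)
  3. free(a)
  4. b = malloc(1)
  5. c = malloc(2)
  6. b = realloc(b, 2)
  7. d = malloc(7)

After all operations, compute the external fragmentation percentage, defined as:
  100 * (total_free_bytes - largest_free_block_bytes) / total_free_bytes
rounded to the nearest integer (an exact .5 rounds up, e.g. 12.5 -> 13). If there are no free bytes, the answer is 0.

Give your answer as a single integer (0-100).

Answer: 7

Derivation:
Op 1: a = malloc(8) -> a = 0; heap: [0-7 ALLOC][8-24 FREE]
Op 2: a = realloc(a, 7) -> a = 0; heap: [0-6 ALLOC][7-24 FREE]
Op 3: free(a) -> (freed a); heap: [0-24 FREE]
Op 4: b = malloc(1) -> b = 0; heap: [0-0 ALLOC][1-24 FREE]
Op 5: c = malloc(2) -> c = 1; heap: [0-0 ALLOC][1-2 ALLOC][3-24 FREE]
Op 6: b = realloc(b, 2) -> b = 3; heap: [0-0 FREE][1-2 ALLOC][3-4 ALLOC][5-24 FREE]
Op 7: d = malloc(7) -> d = 5; heap: [0-0 FREE][1-2 ALLOC][3-4 ALLOC][5-11 ALLOC][12-24 FREE]
Free blocks: [1 13] total_free=14 largest=13 -> 100*(14-13)/14 = 100/14 ≈ 7.143 -> rounds to 7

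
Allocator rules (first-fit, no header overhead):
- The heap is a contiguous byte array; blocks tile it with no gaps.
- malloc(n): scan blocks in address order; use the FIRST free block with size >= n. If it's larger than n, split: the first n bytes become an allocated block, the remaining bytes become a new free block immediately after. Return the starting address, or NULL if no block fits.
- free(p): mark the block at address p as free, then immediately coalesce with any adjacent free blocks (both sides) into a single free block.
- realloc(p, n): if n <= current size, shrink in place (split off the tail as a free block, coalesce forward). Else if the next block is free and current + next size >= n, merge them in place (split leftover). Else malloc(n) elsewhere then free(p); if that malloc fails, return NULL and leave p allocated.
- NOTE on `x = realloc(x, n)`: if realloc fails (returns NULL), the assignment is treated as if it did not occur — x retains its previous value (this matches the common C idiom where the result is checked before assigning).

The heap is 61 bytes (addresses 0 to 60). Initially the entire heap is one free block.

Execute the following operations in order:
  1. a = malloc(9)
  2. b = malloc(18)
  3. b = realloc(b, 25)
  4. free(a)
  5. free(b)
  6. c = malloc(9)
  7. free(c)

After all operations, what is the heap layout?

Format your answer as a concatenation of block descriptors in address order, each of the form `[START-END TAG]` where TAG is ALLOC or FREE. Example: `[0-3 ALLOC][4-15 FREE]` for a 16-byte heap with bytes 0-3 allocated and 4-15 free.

Answer: [0-60 FREE]

Derivation:
Op 1: a = malloc(9) -> a = 0; heap: [0-8 ALLOC][9-60 FREE]
Op 2: b = malloc(18) -> b = 9; heap: [0-8 ALLOC][9-26 ALLOC][27-60 FREE]
Op 3: b = realloc(b, 25) -> b = 9; heap: [0-8 ALLOC][9-33 ALLOC][34-60 FREE]
Op 4: free(a) -> (freed a); heap: [0-8 FREE][9-33 ALLOC][34-60 FREE]
Op 5: free(b) -> (freed b); heap: [0-60 FREE]
Op 6: c = malloc(9) -> c = 0; heap: [0-8 ALLOC][9-60 FREE]
Op 7: free(c) -> (freed c); heap: [0-60 FREE]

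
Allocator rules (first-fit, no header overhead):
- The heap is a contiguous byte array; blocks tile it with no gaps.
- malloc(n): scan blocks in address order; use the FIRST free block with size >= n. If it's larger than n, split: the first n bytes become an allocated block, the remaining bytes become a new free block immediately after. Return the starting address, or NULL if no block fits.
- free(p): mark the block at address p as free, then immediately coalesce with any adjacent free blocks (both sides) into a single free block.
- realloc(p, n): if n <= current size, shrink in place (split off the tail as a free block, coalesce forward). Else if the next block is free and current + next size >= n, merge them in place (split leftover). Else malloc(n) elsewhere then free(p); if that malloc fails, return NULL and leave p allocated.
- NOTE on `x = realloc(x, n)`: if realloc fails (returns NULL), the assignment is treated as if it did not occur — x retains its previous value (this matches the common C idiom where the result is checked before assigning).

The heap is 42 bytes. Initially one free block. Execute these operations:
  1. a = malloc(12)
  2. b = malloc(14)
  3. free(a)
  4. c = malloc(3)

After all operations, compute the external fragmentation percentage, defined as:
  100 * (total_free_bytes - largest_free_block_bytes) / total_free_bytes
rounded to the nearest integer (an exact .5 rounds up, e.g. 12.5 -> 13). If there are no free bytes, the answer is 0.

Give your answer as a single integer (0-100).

Op 1: a = malloc(12) -> a = 0; heap: [0-11 ALLOC][12-41 FREE]
Op 2: b = malloc(14) -> b = 12; heap: [0-11 ALLOC][12-25 ALLOC][26-41 FREE]
Op 3: free(a) -> (freed a); heap: [0-11 FREE][12-25 ALLOC][26-41 FREE]
Op 4: c = malloc(3) -> c = 0; heap: [0-2 ALLOC][3-11 FREE][12-25 ALLOC][26-41 FREE]
Free blocks: [9 16] total_free=25 largest=16 -> 100*(25-16)/25 = 900/25 = 36

Answer: 36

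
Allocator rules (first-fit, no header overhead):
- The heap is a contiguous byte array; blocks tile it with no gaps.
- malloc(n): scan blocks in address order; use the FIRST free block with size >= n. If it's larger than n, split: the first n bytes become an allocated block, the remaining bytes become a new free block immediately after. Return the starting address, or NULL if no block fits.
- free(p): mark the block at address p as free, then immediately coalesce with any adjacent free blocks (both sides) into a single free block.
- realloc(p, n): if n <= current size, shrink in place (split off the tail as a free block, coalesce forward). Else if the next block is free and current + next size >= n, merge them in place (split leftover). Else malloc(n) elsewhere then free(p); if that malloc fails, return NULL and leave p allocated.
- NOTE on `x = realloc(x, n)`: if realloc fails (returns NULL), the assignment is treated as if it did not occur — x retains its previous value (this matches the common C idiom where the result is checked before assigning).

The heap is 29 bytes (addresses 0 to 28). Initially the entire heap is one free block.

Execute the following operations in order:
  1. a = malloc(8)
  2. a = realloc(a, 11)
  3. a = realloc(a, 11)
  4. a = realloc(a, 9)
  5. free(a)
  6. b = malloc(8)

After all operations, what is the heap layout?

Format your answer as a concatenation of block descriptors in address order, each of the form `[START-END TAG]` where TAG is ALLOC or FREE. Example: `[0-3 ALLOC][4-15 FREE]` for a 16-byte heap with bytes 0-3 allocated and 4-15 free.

Op 1: a = malloc(8) -> a = 0; heap: [0-7 ALLOC][8-28 FREE]
Op 2: a = realloc(a, 11) -> a = 0; heap: [0-10 ALLOC][11-28 FREE]
Op 3: a = realloc(a, 11) -> a = 0; heap: [0-10 ALLOC][11-28 FREE]
Op 4: a = realloc(a, 9) -> a = 0; heap: [0-8 ALLOC][9-28 FREE]
Op 5: free(a) -> (freed a); heap: [0-28 FREE]
Op 6: b = malloc(8) -> b = 0; heap: [0-7 ALLOC][8-28 FREE]

Answer: [0-7 ALLOC][8-28 FREE]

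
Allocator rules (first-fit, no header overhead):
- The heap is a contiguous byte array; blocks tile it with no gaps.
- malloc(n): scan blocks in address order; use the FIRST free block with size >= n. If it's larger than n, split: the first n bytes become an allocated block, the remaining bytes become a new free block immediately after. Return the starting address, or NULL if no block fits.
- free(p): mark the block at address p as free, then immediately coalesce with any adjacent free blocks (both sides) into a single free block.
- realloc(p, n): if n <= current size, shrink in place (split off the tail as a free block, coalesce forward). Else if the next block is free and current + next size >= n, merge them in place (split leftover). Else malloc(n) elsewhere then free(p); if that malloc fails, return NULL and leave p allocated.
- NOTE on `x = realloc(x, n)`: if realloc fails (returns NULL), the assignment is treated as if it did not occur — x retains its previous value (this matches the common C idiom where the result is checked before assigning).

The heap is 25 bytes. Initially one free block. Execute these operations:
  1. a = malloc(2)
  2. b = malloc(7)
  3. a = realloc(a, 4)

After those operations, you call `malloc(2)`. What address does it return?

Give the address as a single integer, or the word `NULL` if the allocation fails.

Answer: 0

Derivation:
Op 1: a = malloc(2) -> a = 0; heap: [0-1 ALLOC][2-24 FREE]
Op 2: b = malloc(7) -> b = 2; heap: [0-1 ALLOC][2-8 ALLOC][9-24 FREE]
Op 3: a = realloc(a, 4) -> a = 9; heap: [0-1 FREE][2-8 ALLOC][9-12 ALLOC][13-24 FREE]
malloc(2): first-fit scan over [0-1 FREE][2-8 ALLOC][9-12 ALLOC][13-24 FREE] -> 0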